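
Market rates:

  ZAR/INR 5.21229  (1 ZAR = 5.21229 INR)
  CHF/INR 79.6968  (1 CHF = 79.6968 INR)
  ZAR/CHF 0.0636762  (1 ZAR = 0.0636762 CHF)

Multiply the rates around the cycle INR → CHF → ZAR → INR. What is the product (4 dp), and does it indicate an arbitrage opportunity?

1.0271 (arbitrage exists)

Around INR → CHF → ZAR → INR: 1 ÷ 79.6968 ÷ 0.0636762 × 5.21229 = 1.027095
Product > 1; profitable direction is INR → CHF → ZAR → INR.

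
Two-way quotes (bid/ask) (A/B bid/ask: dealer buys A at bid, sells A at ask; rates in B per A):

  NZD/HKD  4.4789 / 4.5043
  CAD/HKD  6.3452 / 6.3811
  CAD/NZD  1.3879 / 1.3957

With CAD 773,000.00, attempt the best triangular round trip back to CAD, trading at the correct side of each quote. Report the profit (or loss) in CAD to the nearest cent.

Best loop CAD → HKD → NZD → CAD:
CAD 773,000.00 × 6.3452 (sell CAD at bid) = HKD 4,904,839.60
HKD 4,904,839.60 ÷ 4.5043 (buy NZD at ask) = NZD 1,088,923.83
NZD 1,088,923.83 ÷ 1.3957 (buy CAD at ask) = CAD 780,199.06

Net profit: CAD 7,199.06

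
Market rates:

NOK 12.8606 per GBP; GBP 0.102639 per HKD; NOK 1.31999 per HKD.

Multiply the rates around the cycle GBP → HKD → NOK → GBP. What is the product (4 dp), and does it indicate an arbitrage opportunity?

1.0000 (no arbitrage)

Around GBP → HKD → NOK → GBP: 1 ÷ 0.102639 × 1.31999 ÷ 12.8606 = 0.999993
Product ≈ 1 (deviation 0.001%, within rounding noise).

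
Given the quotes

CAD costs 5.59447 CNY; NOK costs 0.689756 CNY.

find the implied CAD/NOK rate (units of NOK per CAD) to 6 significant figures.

CAD/NOK = 8.11080

1 CAD × 5.59447 = 5.59447 CNY
5.59447 CNY ÷ 0.689756 = 8.1108 NOK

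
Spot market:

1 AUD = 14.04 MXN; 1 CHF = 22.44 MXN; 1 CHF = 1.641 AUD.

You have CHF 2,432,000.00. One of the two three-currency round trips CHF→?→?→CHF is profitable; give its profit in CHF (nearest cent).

Profitable loop is CHF → AUD → MXN → CHF:
CHF 2,432,000.00 × 1.641 = AUD 3,990,912.00
AUD 3,990,912.00 × 14.04 = MXN 56,032,404.48
MXN 56,032,404.48 ÷ 22.44 = CHF 2,496,987.72
Profit = CHF 2,496,987.72 − CHF 2,432,000.00

Profit: CHF 64,987.72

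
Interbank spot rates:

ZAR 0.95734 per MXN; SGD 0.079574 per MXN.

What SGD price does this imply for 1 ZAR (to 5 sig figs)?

ZAR/SGD = 0.083120

1 ZAR ÷ 0.95734 = 1.04456 MXN
1.04456 MXN × 0.079574 = 0.0831199 SGD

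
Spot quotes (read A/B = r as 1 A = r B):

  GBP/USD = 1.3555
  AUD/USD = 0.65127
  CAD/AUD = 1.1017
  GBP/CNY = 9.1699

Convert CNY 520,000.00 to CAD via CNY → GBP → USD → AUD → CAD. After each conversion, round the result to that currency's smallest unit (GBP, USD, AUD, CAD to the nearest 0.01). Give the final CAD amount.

CAD 107,130.67

CNY 520,000.00 ÷ 9.1699 = GBP 56,707.27
GBP 56,707.27 × 1.3555 = USD 76,866.70
USD 76,866.70 ÷ 0.65127 = AUD 118,025.86
AUD 118,025.86 ÷ 1.1017 = CAD 107,130.67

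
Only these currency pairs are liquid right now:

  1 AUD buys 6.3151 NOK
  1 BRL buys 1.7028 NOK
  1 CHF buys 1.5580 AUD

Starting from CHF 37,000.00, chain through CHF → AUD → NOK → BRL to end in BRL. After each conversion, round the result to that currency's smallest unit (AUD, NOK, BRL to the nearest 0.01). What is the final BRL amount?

CHF 37,000.00 × 1.5580 = AUD 57,646.00
AUD 57,646.00 × 6.3151 = NOK 364,040.25
NOK 364,040.25 ÷ 1.7028 = BRL 213,789.20

BRL 213,789.20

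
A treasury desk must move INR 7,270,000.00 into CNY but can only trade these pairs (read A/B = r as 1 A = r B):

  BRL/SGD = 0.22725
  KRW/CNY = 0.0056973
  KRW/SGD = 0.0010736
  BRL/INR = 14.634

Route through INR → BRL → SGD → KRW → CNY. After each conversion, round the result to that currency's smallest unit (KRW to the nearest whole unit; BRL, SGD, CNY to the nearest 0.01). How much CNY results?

CNY 599,103.47

INR 7,270,000.00 ÷ 14.634 = BRL 496,788.30
BRL 496,788.30 × 0.22725 = SGD 112,895.14
SGD 112,895.14 ÷ 0.0010736 = KRW 105,155,682
KRW 105,155,682 × 0.0056973 = CNY 599,103.47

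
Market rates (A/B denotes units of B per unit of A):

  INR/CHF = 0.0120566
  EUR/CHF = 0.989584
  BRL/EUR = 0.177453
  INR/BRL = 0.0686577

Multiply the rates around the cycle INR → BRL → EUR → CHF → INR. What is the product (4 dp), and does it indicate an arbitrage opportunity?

Around INR → BRL → EUR → CHF → INR: 1 × 0.0686577 × 0.177453 × 0.989584 ÷ 0.0120566 = 1.000001
Product ≈ 1 (deviation 0.000%, within rounding noise).

1.0000 (no arbitrage)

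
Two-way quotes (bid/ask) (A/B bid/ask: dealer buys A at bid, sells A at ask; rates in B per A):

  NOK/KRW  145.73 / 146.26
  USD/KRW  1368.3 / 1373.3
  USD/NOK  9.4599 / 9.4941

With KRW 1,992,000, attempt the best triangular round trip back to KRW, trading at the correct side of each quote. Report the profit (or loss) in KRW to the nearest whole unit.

Net profit: KRW 7,675

Best loop KRW → USD → NOK → KRW:
KRW 1,992,000 ÷ 1373.3 (buy USD at ask) = USD 1,450.52
USD 1,450.52 × 9.4599 (sell USD at bid) = NOK 13,721.78
NOK 13,721.78 × 145.73 (sell NOK at bid) = KRW 1,999,675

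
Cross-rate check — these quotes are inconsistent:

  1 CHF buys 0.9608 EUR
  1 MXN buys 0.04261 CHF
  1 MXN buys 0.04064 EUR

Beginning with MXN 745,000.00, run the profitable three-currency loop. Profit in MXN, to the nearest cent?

Profitable loop is MXN → CHF → EUR → MXN:
MXN 745,000.00 × 0.04261 = CHF 31,744.45
CHF 31,744.45 × 0.9608 = EUR 30,500.07
EUR 30,500.07 ÷ 0.04064 = MXN 750,493.79
Profit = MXN 750,493.79 − MXN 745,000.00

Profit: MXN 5,493.79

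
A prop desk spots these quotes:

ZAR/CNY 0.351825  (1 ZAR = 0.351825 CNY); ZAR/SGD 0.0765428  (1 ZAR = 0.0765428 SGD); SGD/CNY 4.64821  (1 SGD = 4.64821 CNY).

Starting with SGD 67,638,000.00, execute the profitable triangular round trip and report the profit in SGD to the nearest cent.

Profitable loop is SGD → CNY → ZAR → SGD:
SGD 67,638,000.00 × 4.64821 = CNY 314,395,627.98
CNY 314,395,627.98 ÷ 0.351825 = ZAR 893,613,665.83
ZAR 893,613,665.83 × 0.0765428 = SGD 68,399,692.10
Profit = SGD 68,399,692.10 − SGD 67,638,000.00

Profit: SGD 761,692.10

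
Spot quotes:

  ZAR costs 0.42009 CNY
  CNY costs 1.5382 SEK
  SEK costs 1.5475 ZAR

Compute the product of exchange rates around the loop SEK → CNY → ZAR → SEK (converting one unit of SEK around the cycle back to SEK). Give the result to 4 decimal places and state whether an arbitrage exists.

1.0000 (no arbitrage)

Around SEK → CNY → ZAR → SEK: 1 ÷ 1.5382 ÷ 0.42009 ÷ 1.5475 = 1.000033
Product ≈ 1 (deviation 0.003%, within rounding noise).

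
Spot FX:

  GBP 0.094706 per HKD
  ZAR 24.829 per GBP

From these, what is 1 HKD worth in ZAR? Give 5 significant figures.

HKD/ZAR = 2.3515

1 HKD × 0.094706 = 0.094706 GBP
0.094706 GBP × 24.829 = 2.35146 ZAR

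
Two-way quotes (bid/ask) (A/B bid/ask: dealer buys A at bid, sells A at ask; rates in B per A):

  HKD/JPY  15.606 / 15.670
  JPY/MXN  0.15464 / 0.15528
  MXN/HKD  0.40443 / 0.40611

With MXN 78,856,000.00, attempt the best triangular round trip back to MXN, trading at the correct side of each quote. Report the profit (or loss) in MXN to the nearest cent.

Net profit: MXN 944,670.62

Best loop MXN → JPY → HKD → MXN:
MXN 78,856,000.00 ÷ 0.15528 (buy JPY at ask) = JPY 507,831,015
JPY 507,831,015 ÷ 15.670 (buy HKD at ask) = HKD 32,407,850.35
HKD 32,407,850.35 ÷ 0.40611 (buy MXN at ask) = MXN 79,800,670.62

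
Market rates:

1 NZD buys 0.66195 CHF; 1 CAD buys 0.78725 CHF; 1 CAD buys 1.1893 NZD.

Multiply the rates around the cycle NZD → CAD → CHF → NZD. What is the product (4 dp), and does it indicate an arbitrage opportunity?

Around NZD → CAD → CHF → NZD: 1 ÷ 1.1893 × 0.78725 ÷ 0.66195 = 0.999991
Product ≈ 1 (deviation 0.001%, within rounding noise).

1.0000 (no arbitrage)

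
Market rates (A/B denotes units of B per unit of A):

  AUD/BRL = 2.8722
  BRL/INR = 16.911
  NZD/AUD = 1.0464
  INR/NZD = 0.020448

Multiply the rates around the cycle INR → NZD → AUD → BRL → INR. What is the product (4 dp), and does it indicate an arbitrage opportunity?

1.0393 (arbitrage exists)

Around INR → NZD → AUD → BRL → INR: 1 × 0.020448 × 1.0464 × 2.8722 × 16.911 = 1.039280
Product > 1; profitable direction is INR → NZD → AUD → BRL → INR.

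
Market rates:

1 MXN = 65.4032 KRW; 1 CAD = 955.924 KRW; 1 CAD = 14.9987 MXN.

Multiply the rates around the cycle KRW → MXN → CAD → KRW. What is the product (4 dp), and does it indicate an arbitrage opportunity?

0.9745 (arbitrage exists)

Around KRW → MXN → CAD → KRW: 1 ÷ 65.4032 ÷ 14.9987 × 955.924 = 0.974475
Product < 1; profitable direction is KRW → CAD → MXN → KRW.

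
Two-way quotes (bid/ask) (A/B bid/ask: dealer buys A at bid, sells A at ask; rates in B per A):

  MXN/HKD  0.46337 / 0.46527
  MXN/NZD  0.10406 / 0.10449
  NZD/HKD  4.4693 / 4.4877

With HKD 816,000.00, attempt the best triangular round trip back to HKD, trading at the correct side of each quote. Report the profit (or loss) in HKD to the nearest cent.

Best loop HKD → MXN → NZD → HKD:
HKD 816,000.00 ÷ 0.46527 (buy MXN at ask) = MXN 1,753,820.36
MXN 1,753,820.36 × 0.10406 (sell MXN at bid) = NZD 182,502.55
NZD 182,502.55 × 4.4693 (sell NZD at bid) = HKD 815,658.63

Net result: HKD -341.37 (no profitable arbitrage after spreads)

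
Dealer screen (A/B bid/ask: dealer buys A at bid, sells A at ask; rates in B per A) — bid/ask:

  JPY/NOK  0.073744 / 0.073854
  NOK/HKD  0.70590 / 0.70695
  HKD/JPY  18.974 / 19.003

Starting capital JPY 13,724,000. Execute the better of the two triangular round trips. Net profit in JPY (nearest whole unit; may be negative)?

Best loop JPY → HKD → NOK → JPY:
JPY 13,724,000 ÷ 19.003 (buy HKD at ask) = HKD 722,201.76
HKD 722,201.76 ÷ 0.70695 (buy NOK at ask) = NOK 1,021,574.03
NOK 1,021,574.03 ÷ 0.073854 (buy JPY at ask) = JPY 13,832,345

Net profit: JPY 108,345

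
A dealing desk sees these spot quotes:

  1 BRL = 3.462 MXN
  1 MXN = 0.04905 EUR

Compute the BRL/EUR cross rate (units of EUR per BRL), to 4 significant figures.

1 BRL × 3.462 = 3.462 MXN
3.462 MXN × 0.04905 = 0.169811 EUR

BRL/EUR = 0.1698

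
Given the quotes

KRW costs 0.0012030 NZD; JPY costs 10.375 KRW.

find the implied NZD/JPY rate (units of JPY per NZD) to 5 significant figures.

NZD/JPY = 80.121

1 NZD ÷ 0.0012030 = 831.255 KRW
831.255 KRW ÷ 10.375 = 80.121 JPY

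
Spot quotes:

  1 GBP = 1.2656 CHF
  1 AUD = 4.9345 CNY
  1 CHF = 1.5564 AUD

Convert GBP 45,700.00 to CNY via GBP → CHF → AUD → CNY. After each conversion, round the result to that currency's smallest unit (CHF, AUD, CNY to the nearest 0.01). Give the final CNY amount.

GBP 45,700.00 × 1.2656 = CHF 57,837.92
CHF 57,837.92 × 1.5564 = AUD 90,018.94
AUD 90,018.94 × 4.9345 = CNY 444,198.46

CNY 444,198.46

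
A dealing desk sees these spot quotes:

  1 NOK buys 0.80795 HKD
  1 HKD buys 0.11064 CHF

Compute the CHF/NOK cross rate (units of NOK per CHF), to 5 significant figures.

1 CHF ÷ 0.11064 = 9.03832 HKD
9.03832 HKD ÷ 0.80795 = 11.1867 NOK

CHF/NOK = 11.187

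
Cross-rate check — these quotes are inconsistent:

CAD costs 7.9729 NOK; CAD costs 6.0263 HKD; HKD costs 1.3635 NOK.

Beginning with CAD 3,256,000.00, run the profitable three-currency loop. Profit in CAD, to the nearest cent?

Profit: CAD 99,629.23

Profitable loop is CAD → HKD → NOK → CAD:
CAD 3,256,000.00 × 6.0263 = HKD 19,621,632.80
HKD 19,621,632.80 × 1.3635 = NOK 26,754,096.32
NOK 26,754,096.32 ÷ 7.9729 = CAD 3,355,629.23
Profit = CAD 3,355,629.23 − CAD 3,256,000.00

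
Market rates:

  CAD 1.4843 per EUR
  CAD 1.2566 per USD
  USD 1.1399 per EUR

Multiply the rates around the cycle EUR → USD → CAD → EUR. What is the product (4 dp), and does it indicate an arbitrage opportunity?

0.9650 (arbitrage exists)

Around EUR → USD → CAD → EUR: 1 × 1.1399 × 1.2566 ÷ 1.4843 = 0.965033
Product < 1; profitable direction is EUR → CAD → USD → EUR.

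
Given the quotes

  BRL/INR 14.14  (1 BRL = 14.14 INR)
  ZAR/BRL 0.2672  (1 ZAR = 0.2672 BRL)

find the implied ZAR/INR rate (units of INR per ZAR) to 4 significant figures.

1 ZAR × 0.2672 = 0.2672 BRL
0.2672 BRL × 14.14 = 3.77821 INR

ZAR/INR = 3.778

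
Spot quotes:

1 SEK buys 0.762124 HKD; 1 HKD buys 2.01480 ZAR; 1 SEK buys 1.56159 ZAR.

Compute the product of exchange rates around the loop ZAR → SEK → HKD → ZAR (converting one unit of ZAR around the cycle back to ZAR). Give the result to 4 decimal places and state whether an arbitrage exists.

0.9833 (arbitrage exists)

Around ZAR → SEK → HKD → ZAR: 1 ÷ 1.56159 × 0.762124 × 2.01480 = 0.983310
Product < 1; profitable direction is ZAR → HKD → SEK → ZAR.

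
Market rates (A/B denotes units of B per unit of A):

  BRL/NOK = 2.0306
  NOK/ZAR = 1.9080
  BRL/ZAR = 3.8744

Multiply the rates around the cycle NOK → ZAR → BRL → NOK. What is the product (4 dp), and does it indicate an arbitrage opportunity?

1.0000 (no arbitrage)

Around NOK → ZAR → BRL → NOK: 1 × 1.9080 ÷ 3.8744 × 2.0306 = 0.999996
Product ≈ 1 (deviation 0.000%, within rounding noise).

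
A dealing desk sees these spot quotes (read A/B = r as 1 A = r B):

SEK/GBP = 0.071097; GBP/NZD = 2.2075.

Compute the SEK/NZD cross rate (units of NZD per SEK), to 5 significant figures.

SEK/NZD = 0.15695

1 SEK × 0.071097 = 0.071097 GBP
0.071097 GBP × 2.2075 = 0.156947 NZD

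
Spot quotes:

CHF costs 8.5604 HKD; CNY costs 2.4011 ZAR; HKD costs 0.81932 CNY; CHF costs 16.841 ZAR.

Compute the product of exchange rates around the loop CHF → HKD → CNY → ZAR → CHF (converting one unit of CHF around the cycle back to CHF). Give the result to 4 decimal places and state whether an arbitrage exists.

1.0000 (no arbitrage)

Around CHF → HKD → CNY → ZAR → CHF: 1 × 8.5604 × 0.81932 × 2.4011 ÷ 16.841 = 0.999977
Product ≈ 1 (deviation 0.002%, within rounding noise).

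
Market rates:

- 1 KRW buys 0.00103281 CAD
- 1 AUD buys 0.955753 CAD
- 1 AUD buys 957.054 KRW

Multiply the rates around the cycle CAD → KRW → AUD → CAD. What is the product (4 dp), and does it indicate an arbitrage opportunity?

Around CAD → KRW → AUD → CAD: 1 ÷ 0.00103281 ÷ 957.054 × 0.955753 = 0.966916
Product < 1; profitable direction is CAD → AUD → KRW → CAD.

0.9669 (arbitrage exists)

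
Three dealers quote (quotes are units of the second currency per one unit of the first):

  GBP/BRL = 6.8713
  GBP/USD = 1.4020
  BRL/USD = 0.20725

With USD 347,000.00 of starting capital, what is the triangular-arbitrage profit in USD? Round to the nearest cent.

Profitable loop is USD → GBP → BRL → USD:
USD 347,000.00 ÷ 1.4020 = GBP 247,503.57
GBP 247,503.57 × 6.8713 = BRL 1,700,671.26
BRL 1,700,671.26 × 0.20725 = USD 352,464.12
Profit = USD 352,464.12 − USD 347,000.00

Profit: USD 5,464.12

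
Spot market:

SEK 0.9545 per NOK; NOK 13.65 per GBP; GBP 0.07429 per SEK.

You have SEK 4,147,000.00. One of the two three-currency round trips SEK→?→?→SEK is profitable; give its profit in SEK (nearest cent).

Profitable loop is SEK → NOK → GBP → SEK:
SEK 4,147,000.00 ÷ 0.9545 = NOK 4,344,683.08
NOK 4,344,683.08 ÷ 13.65 = GBP 318,291.80
GBP 318,291.80 ÷ 0.07429 = SEK 4,284,450.14
Profit = SEK 4,284,450.14 − SEK 4,147,000.00

Profit: SEK 137,450.14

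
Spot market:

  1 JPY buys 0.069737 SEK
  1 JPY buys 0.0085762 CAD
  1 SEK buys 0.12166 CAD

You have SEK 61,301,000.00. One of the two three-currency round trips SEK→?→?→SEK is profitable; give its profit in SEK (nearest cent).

Profitable loop is SEK → JPY → CAD → SEK:
SEK 61,301,000.00 ÷ 0.069737 = JPY 879,031,217
JPY 879,031,217 × 0.0085762 = CAD 7,538,747.53
CAD 7,538,747.53 ÷ 0.12166 = SEK 61,965,703.81
Profit = SEK 61,965,703.81 − SEK 61,301,000.00

Profit: SEK 664,703.81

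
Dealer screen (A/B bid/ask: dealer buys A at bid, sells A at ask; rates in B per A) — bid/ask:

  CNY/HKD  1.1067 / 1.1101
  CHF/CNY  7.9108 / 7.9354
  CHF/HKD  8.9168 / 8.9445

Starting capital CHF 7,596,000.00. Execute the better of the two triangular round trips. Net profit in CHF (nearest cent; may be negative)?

Best loop CHF → HKD → CNY → CHF:
CHF 7,596,000.00 × 8.9168 (sell CHF at bid) = HKD 67,732,012.80
HKD 67,732,012.80 ÷ 1.1101 (buy CNY at ask) = CNY 61,014,334.56
CNY 61,014,334.56 ÷ 7.9354 (buy CHF at ask) = CHF 7,688,879.52

Net profit: CHF 92,879.52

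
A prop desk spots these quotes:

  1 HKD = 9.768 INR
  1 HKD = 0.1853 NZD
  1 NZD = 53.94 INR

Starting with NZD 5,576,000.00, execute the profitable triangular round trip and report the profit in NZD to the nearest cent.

Profitable loop is NZD → INR → HKD → NZD:
NZD 5,576,000.00 × 53.94 = INR 300,769,440.00
INR 300,769,440.00 ÷ 9.768 = HKD 30,791,302.21
HKD 30,791,302.21 × 0.1853 = NZD 5,705,628.30
Profit = NZD 5,705,628.30 − NZD 5,576,000.00

Profit: NZD 129,628.30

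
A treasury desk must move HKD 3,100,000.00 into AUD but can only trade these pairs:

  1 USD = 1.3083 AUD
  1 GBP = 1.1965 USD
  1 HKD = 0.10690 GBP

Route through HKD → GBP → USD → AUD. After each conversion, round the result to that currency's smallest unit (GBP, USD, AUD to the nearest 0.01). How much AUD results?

HKD 3,100,000.00 × 0.10690 = GBP 331,390.00
GBP 331,390.00 × 1.1965 = USD 396,508.13
USD 396,508.13 × 1.3083 = AUD 518,751.59

AUD 518,751.59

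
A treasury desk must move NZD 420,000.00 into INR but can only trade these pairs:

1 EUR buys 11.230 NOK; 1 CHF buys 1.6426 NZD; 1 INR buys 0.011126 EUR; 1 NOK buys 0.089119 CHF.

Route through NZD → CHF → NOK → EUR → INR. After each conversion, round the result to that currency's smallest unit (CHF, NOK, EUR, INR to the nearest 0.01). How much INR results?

INR 22,962,985.80

NZD 420,000.00 ÷ 1.6426 = CHF 255,692.20
CHF 255,692.20 ÷ 0.089119 = NOK 2,869,109.84
NOK 2,869,109.84 ÷ 11.230 = EUR 255,486.18
EUR 255,486.18 ÷ 0.011126 = INR 22,962,985.80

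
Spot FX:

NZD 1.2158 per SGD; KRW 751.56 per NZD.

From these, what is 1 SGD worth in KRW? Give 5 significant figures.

SGD/KRW = 913.75

1 SGD × 1.2158 = 1.2158 NZD
1.2158 NZD × 751.56 = 913.747 KRW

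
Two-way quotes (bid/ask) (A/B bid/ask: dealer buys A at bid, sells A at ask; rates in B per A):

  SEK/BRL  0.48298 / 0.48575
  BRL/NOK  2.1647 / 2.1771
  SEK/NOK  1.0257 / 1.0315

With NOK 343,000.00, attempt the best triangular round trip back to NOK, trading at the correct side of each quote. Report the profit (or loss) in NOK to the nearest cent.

Net profit: NOK 4,657.62

Best loop NOK → SEK → BRL → NOK:
NOK 343,000.00 ÷ 1.0315 (buy SEK at ask) = SEK 332,525.45
SEK 332,525.45 × 0.48298 (sell SEK at bid) = BRL 160,603.14
BRL 160,603.14 × 2.1647 (sell BRL at bid) = NOK 347,657.62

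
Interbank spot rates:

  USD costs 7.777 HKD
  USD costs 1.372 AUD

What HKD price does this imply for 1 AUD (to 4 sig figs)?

AUD/HKD = 5.668

1 AUD ÷ 1.372 = 0.728863 USD
0.728863 USD × 7.777 = 5.66837 HKD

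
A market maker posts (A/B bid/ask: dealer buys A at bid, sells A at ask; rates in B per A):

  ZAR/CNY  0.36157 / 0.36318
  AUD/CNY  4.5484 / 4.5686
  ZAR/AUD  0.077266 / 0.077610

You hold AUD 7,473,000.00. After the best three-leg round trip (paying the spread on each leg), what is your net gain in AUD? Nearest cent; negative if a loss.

Best loop AUD → ZAR → CNY → AUD:
AUD 7,473,000.00 ÷ 0.077610 (buy ZAR at ask) = ZAR 96,289,138.00
ZAR 96,289,138.00 × 0.36157 (sell ZAR at bid) = CNY 34,815,263.63
CNY 34,815,263.63 ÷ 4.5686 (buy AUD at ask) = AUD 7,620,554.14

Net profit: AUD 147,554.14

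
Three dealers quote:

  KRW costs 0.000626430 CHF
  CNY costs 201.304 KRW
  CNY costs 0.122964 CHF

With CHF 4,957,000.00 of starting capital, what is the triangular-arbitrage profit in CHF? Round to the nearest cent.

Profitable loop is CHF → CNY → KRW → CHF:
CHF 4,957,000.00 ÷ 0.122964 = CNY 40,312,611.82
CNY 40,312,611.82 × 201.304 = KRW 8,115,090,010
KRW 8,115,090,010 × 0.000626430 = CHF 5,083,535.84
Profit = CHF 5,083,535.84 − CHF 4,957,000.00

Profit: CHF 126,535.84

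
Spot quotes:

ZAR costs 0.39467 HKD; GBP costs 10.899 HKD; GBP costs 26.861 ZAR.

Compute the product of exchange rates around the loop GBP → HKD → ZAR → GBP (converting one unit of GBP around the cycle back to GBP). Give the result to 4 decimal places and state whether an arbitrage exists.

Around GBP → HKD → ZAR → GBP: 1 × 10.899 ÷ 0.39467 ÷ 26.861 = 1.028088
Product > 1; profitable direction is GBP → HKD → ZAR → GBP.

1.0281 (arbitrage exists)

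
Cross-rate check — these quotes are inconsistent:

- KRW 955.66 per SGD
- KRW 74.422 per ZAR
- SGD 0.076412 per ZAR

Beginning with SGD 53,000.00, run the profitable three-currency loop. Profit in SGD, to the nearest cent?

Profit: SGD 1,014.73

Profitable loop is SGD → ZAR → KRW → SGD:
SGD 53,000.00 ÷ 0.076412 = ZAR 693,608.33
ZAR 693,608.33 × 74.422 = KRW 51,619,719
KRW 51,619,719 ÷ 955.66 = SGD 54,014.73
Profit = SGD 54,014.73 − SGD 53,000.00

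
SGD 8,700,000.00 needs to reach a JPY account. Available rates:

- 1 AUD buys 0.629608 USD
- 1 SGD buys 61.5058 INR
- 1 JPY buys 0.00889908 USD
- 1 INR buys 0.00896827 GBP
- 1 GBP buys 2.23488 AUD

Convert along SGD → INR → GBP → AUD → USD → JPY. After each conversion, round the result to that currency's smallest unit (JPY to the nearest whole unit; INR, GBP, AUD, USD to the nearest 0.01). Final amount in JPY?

SGD 8,700,000.00 × 61.5058 = INR 535,100,460.00
INR 535,100,460.00 × 0.00896827 = GBP 4,798,925.40
GBP 4,798,925.40 × 2.23488 = AUD 10,725,022.40
AUD 10,725,022.40 × 0.629608 = USD 6,752,559.90
USD 6,752,559.90 ÷ 0.00889908 = JPY 758,793,033

JPY 758,793,033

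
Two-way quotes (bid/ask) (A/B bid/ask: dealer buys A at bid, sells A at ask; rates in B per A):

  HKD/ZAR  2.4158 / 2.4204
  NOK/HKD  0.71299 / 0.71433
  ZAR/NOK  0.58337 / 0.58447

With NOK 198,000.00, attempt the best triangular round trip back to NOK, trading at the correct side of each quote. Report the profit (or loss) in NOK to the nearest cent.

Net profit: NOK 954.47

Best loop NOK → HKD → ZAR → NOK:
NOK 198,000.00 × 0.71299 (sell NOK at bid) = HKD 141,172.02
HKD 141,172.02 × 2.4158 (sell HKD at bid) = ZAR 341,043.37
ZAR 341,043.37 × 0.58337 (sell ZAR at bid) = NOK 198,954.47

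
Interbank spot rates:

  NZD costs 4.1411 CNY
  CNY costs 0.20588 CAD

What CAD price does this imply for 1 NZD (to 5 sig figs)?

1 NZD × 4.1411 = 4.1411 CNY
4.1411 CNY × 0.20588 = 0.85257 CAD

NZD/CAD = 0.85257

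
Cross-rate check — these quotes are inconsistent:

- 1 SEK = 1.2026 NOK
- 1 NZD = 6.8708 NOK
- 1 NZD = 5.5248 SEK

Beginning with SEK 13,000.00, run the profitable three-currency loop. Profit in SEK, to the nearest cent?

Profitable loop is SEK → NZD → NOK → SEK:
SEK 13,000.00 ÷ 5.5248 = NZD 2,353.03
NZD 2,353.03 × 6.8708 = NOK 16,167.17
NOK 16,167.17 ÷ 1.2026 = SEK 13,443.52
Profit = SEK 13,443.52 − SEK 13,000.00

Profit: SEK 443.52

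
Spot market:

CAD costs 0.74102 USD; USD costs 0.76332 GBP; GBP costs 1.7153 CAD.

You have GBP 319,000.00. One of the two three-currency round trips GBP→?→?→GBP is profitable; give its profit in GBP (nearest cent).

Profit: GBP 9,786.54

Profitable loop is GBP → USD → CAD → GBP:
GBP 319,000.00 ÷ 0.76332 = USD 417,911.23
USD 417,911.23 ÷ 0.74102 = CAD 563,967.54
CAD 563,967.54 ÷ 1.7153 = GBP 328,786.54
Profit = GBP 328,786.54 − GBP 319,000.00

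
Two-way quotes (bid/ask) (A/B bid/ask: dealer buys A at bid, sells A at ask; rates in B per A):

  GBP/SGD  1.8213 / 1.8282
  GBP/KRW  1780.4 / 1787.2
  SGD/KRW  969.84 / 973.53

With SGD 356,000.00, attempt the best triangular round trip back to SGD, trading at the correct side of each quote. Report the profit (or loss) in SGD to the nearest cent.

Net profit: SGD 118.50

Best loop SGD → GBP → KRW → SGD:
SGD 356,000.00 ÷ 1.8282 (buy GBP at ask) = GBP 194,727.05
GBP 194,727.05 × 1780.4 (sell GBP at bid) = KRW 346,692,047
KRW 346,692,047 ÷ 973.53 (buy SGD at ask) = SGD 356,118.50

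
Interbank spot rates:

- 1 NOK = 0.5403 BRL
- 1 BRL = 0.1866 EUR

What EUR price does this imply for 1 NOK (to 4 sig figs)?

1 NOK × 0.5403 = 0.5403 BRL
0.5403 BRL × 0.1866 = 0.10082 EUR

NOK/EUR = 0.1008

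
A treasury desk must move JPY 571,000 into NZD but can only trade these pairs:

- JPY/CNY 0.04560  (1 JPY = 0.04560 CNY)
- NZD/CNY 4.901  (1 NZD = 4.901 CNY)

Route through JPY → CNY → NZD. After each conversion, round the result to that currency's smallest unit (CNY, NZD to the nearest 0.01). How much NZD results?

JPY 571,000 × 0.04560 = CNY 26,037.60
CNY 26,037.60 ÷ 4.901 = NZD 5,312.71

NZD 5,312.71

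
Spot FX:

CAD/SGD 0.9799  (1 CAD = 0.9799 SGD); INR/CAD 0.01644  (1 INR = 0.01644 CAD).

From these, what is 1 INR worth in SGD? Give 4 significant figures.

1 INR × 0.01644 = 0.01644 CAD
0.01644 CAD × 0.9799 = 0.0161096 SGD

INR/SGD = 0.01611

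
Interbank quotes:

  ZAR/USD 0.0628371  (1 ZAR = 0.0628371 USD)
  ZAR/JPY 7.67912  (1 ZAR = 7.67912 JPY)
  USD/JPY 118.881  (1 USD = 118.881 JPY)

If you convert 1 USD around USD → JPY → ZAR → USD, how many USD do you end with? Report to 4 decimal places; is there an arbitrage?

Around USD → JPY → ZAR → USD: 1 × 118.881 ÷ 7.67912 × 0.0628371 = 0.972786
Product < 1; profitable direction is USD → ZAR → JPY → USD.

0.9728 (arbitrage exists)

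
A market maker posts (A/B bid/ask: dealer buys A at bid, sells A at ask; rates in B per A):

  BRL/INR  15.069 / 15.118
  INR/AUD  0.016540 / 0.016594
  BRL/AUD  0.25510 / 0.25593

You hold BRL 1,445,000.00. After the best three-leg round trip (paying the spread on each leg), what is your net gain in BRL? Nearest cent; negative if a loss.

Net profit: BRL 24,375.79

Best loop BRL → AUD → INR → BRL:
BRL 1,445,000.00 × 0.25510 (sell BRL at bid) = AUD 368,619.50
AUD 368,619.50 ÷ 0.016594 (buy INR at ask) = INR 22,214,023.14
INR 22,214,023.14 ÷ 15.118 (buy BRL at ask) = BRL 1,469,375.79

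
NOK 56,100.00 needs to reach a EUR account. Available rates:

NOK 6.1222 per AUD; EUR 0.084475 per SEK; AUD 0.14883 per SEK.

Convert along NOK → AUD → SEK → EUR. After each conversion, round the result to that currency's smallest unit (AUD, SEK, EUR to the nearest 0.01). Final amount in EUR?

NOK 56,100.00 ÷ 6.1222 = AUD 9,163.37
AUD 9,163.37 ÷ 0.14883 = SEK 61,569.37
SEK 61,569.37 × 0.084475 = EUR 5,201.07

EUR 5,201.07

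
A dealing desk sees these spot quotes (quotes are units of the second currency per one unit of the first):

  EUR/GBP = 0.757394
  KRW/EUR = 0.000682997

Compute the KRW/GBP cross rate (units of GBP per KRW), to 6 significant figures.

1 KRW × 0.000682997 = 0.000682997 EUR
0.000682997 EUR × 0.757394 = 0.000517298 GBP

KRW/GBP = 0.000517298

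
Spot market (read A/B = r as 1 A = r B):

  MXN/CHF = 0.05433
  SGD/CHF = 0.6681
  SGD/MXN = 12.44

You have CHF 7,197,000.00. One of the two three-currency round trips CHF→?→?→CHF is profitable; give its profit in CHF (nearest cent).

Profit: CHF 83,649.37

Profitable loop is CHF → SGD → MXN → CHF:
CHF 7,197,000.00 ÷ 0.6681 = SGD 10,772,339.47
SGD 10,772,339.47 × 12.44 = MXN 134,007,903.01
MXN 134,007,903.01 × 0.05433 = CHF 7,280,649.37
Profit = CHF 7,280,649.37 − CHF 7,197,000.00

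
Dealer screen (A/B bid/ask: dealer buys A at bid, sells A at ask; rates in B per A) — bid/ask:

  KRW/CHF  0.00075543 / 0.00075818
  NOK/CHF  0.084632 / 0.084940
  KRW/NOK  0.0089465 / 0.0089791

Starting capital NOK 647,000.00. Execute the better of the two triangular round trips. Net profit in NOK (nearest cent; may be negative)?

Net result: NOK -870.27 (no profitable arbitrage after spreads)

Best loop NOK → CHF → KRW → NOK:
NOK 647,000.00 × 0.084632 (sell NOK at bid) = CHF 54,756.90
CHF 54,756.90 ÷ 0.00075818 (buy KRW at ask) = KRW 72,221,509
KRW 72,221,509 × 0.0089465 (sell KRW at bid) = NOK 646,129.73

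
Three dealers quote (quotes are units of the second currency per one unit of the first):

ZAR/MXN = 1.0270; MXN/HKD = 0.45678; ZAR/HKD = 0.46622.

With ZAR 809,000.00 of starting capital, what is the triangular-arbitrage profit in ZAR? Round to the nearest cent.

Profit: ZAR 5,020.13

Profitable loop is ZAR → MXN → HKD → ZAR:
ZAR 809,000.00 × 1.0270 = MXN 830,843.00
MXN 830,843.00 × 0.45678 = HKD 379,512.47
HKD 379,512.47 ÷ 0.46622 = ZAR 814,020.13
Profit = ZAR 814,020.13 − ZAR 809,000.00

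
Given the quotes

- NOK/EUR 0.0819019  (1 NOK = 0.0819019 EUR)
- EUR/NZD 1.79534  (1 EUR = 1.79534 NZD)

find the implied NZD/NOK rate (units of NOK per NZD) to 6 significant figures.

1 NZD ÷ 1.79534 = 0.556998 EUR
0.556998 EUR ÷ 0.0819019 = 6.80079 NOK

NZD/NOK = 6.80079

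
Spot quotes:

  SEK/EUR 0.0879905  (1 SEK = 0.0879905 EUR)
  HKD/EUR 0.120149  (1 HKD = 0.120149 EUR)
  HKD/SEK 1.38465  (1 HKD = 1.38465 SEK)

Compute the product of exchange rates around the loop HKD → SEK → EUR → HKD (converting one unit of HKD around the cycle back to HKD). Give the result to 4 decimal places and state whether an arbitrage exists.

Around HKD → SEK → EUR → HKD: 1 × 1.38465 × 0.0879905 ÷ 0.120149 = 1.014041
Product > 1; profitable direction is HKD → SEK → EUR → HKD.

1.0140 (arbitrage exists)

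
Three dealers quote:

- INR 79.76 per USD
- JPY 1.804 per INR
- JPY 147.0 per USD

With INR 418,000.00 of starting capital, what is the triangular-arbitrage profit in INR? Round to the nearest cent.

Profit: INR 9,043.33

Profitable loop is INR → USD → JPY → INR:
INR 418,000.00 ÷ 79.76 = USD 5,240.72
USD 5,240.72 × 147.0 = JPY 770,386
JPY 770,386 ÷ 1.804 = INR 427,043.33
Profit = INR 427,043.33 − INR 418,000.00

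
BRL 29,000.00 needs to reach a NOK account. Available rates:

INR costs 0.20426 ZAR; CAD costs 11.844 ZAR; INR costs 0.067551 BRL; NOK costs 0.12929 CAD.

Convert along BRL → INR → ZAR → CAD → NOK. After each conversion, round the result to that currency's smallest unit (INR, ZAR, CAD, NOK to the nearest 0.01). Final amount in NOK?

BRL 29,000.00 ÷ 0.067551 = INR 429,305.27
INR 429,305.27 × 0.20426 = ZAR 87,689.89
ZAR 87,689.89 ÷ 11.844 = CAD 7,403.74
CAD 7,403.74 ÷ 0.12929 = NOK 57,264.60

NOK 57,264.60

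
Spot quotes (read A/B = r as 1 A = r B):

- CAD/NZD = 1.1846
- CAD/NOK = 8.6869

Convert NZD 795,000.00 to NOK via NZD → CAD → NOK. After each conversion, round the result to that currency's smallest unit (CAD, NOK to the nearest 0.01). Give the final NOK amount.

NZD 795,000.00 ÷ 1.1846 = CAD 671,112.61
CAD 671,112.61 × 8.6869 = NOK 5,829,888.13

NOK 5,829,888.13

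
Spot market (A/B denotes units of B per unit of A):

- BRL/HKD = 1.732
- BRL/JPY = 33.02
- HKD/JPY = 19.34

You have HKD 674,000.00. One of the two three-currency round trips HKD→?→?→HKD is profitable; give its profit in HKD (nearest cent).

Profitable loop is HKD → JPY → BRL → HKD:
HKD 674,000.00 × 19.34 = JPY 13,035,160
JPY 13,035,160 ÷ 33.02 = BRL 394,765.60
BRL 394,765.60 × 1.732 = HKD 683,734.01
Profit = HKD 683,734.01 − HKD 674,000.00

Profit: HKD 9,734.01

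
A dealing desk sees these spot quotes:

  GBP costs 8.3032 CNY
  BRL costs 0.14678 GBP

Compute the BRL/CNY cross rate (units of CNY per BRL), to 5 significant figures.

BRL/CNY = 1.2187

1 BRL × 0.14678 = 0.14678 GBP
0.14678 GBP × 8.3032 = 1.21874 CNY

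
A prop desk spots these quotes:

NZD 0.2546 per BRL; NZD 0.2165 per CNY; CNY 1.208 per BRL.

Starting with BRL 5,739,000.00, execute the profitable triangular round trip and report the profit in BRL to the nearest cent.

Profitable loop is BRL → CNY → NZD → BRL:
BRL 5,739,000.00 × 1.208 = CNY 6,932,712.00
CNY 6,932,712.00 × 0.2165 = NZD 1,500,932.15
NZD 1,500,932.15 ÷ 0.2546 = BRL 5,895,255.88
Profit = BRL 5,895,255.88 − BRL 5,739,000.00

Profit: BRL 156,255.88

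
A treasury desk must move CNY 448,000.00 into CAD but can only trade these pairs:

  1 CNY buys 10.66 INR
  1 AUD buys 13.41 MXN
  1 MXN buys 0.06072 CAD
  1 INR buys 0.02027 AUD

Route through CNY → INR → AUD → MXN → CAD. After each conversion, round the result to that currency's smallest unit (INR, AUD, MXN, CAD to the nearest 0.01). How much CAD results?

CAD 78,822.37

CNY 448,000.00 × 10.66 = INR 4,775,680.00
INR 4,775,680.00 × 0.02027 = AUD 96,803.03
AUD 96,803.03 × 13.41 = MXN 1,298,128.63
MXN 1,298,128.63 × 0.06072 = CAD 78,822.37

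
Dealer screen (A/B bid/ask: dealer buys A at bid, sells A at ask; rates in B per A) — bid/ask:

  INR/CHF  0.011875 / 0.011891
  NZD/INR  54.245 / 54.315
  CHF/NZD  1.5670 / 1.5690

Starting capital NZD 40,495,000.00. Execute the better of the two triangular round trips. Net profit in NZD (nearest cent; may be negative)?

Net profit: NZD 380,561.51

Best loop NZD → INR → CHF → NZD:
NZD 40,495,000.00 × 54.245 (sell NZD at bid) = INR 2,196,651,275.00
INR 2,196,651,275.00 × 0.011875 (sell INR at bid) = CHF 26,085,233.89
CHF 26,085,233.89 × 1.5670 (sell CHF at bid) = NZD 40,875,561.51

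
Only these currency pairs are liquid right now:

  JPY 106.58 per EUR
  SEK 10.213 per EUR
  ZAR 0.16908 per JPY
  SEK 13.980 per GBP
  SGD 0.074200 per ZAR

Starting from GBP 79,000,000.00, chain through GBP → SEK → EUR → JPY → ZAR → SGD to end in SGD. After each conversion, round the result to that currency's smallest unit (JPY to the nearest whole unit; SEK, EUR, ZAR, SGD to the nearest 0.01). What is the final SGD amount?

SGD 144,594,838.70

GBP 79,000,000.00 × 13.980 = SEK 1,104,420,000.00
SEK 1,104,420,000.00 ÷ 10.213 = EUR 108,138,646.82
EUR 108,138,646.82 × 106.58 = JPY 11,525,416,978
JPY 11,525,416,978 × 0.16908 = ZAR 1,948,717,502.64
ZAR 1,948,717,502.64 × 0.074200 = SGD 144,594,838.70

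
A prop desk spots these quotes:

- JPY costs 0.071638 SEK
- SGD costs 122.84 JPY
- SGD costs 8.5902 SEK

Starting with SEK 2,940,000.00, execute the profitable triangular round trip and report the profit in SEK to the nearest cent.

Profit: SEK 71,808.23

Profitable loop is SEK → SGD → JPY → SEK:
SEK 2,940,000.00 ÷ 8.5902 = SGD 342,250.47
SGD 342,250.47 × 122.84 = JPY 42,042,048
JPY 42,042,048 × 0.071638 = SEK 3,011,808.23
Profit = SEK 3,011,808.23 − SEK 2,940,000.00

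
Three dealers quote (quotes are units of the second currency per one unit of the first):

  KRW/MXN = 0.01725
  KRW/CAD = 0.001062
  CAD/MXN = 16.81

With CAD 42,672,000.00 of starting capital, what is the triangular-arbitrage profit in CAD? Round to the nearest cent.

Profitable loop is CAD → MXN → KRW → CAD:
CAD 42,672,000.00 × 16.81 = MXN 717,316,320.00
MXN 717,316,320.00 ÷ 0.01725 = KRW 41,583,554,783
KRW 41,583,554,783 × 0.001062 = CAD 44,161,735.18
Profit = CAD 44,161,735.18 − CAD 42,672,000.00

Profit: CAD 1,489,735.18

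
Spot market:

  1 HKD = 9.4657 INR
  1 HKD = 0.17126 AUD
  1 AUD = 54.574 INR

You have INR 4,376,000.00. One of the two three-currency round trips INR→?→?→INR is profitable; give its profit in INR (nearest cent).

Profit: INR 55,883.37

Profitable loop is INR → AUD → HKD → INR:
INR 4,376,000.00 ÷ 54.574 = AUD 80,184.70
AUD 80,184.70 ÷ 0.17126 = HKD 468,204.50
HKD 468,204.50 × 9.4657 = INR 4,431,883.37
Profit = INR 4,431,883.37 − INR 4,376,000.00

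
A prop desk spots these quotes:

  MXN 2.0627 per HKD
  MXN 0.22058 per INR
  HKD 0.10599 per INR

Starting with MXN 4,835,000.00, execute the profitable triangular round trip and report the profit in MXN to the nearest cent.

Profitable loop is MXN → HKD → INR → MXN:
MXN 4,835,000.00 ÷ 2.0627 = HKD 2,344,015.13
HKD 2,344,015.13 ÷ 0.10599 = INR 22,115,436.61
INR 22,115,436.61 × 0.22058 = MXN 4,878,223.01
Profit = MXN 4,878,223.01 − MXN 4,835,000.00

Profit: MXN 43,223.01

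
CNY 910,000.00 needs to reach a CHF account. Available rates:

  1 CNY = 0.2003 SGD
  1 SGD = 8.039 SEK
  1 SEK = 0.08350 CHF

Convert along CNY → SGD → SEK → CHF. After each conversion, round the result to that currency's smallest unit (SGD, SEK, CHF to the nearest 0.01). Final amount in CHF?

CHF 122,351.94

CNY 910,000.00 × 0.2003 = SGD 182,273.00
SGD 182,273.00 × 8.039 = SEK 1,465,292.65
SEK 1,465,292.65 × 0.08350 = CHF 122,351.94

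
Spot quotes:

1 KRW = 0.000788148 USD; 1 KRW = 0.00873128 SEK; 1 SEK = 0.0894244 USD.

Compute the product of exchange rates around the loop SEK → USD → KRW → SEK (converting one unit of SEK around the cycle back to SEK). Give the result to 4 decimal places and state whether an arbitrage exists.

0.9907 (arbitrage exists)

Around SEK → USD → KRW → SEK: 1 × 0.0894244 ÷ 0.000788148 × 0.00873128 = 0.990664
Product < 1; profitable direction is SEK → KRW → USD → SEK.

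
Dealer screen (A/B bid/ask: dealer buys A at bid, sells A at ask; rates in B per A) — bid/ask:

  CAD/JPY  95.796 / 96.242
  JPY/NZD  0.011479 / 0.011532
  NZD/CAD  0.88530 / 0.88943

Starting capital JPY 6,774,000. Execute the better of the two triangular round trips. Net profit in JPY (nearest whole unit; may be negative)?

Best loop JPY → CAD → NZD → JPY:
JPY 6,774,000 ÷ 96.242 (buy CAD at ask) = CAD 70,385.07
CAD 70,385.07 ÷ 0.88943 (buy NZD at ask) = NZD 79,135.03
NZD 79,135.03 ÷ 0.011532 (buy JPY at ask) = JPY 6,862,212

Net profit: JPY 88,212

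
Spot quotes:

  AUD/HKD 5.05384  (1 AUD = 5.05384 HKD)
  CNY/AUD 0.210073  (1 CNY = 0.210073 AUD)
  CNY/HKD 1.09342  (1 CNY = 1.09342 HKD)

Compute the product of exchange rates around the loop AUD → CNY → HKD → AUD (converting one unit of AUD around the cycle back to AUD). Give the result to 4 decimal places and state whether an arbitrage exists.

1.0299 (arbitrage exists)

Around AUD → CNY → HKD → AUD: 1 ÷ 0.210073 × 1.09342 ÷ 5.05384 = 1.029901
Product > 1; profitable direction is AUD → CNY → HKD → AUD.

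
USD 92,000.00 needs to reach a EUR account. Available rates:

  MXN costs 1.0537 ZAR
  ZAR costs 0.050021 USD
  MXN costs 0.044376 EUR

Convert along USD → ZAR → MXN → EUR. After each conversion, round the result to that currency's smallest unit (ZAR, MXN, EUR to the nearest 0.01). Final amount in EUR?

USD 92,000.00 ÷ 0.050021 = ZAR 1,839,227.52
ZAR 1,839,227.52 ÷ 1.0537 = MXN 1,745,494.47
MXN 1,745,494.47 × 0.044376 = EUR 77,458.06

EUR 77,458.06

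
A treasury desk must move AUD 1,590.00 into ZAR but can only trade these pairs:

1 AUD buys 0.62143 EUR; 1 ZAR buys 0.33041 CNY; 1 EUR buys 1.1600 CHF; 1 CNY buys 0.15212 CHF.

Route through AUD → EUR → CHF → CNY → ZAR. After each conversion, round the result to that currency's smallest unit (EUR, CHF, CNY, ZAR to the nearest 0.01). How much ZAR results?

AUD 1,590.00 × 0.62143 = EUR 988.07
EUR 988.07 × 1.1600 = CHF 1,146.16
CHF 1,146.16 ÷ 0.15212 = CNY 7,534.58
CNY 7,534.58 ÷ 0.33041 = ZAR 22,803.73

ZAR 22,803.73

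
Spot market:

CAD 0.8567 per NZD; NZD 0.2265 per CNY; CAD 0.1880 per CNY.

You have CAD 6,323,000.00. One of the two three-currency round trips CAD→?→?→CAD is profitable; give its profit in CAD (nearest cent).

Profit: CAD 203,228.96

Profitable loop is CAD → CNY → NZD → CAD:
CAD 6,323,000.00 ÷ 0.1880 = CNY 33,632,978.72
CNY 33,632,978.72 × 0.2265 = NZD 7,617,869.68
NZD 7,617,869.68 × 0.8567 = CAD 6,526,228.96
Profit = CAD 6,526,228.96 − CAD 6,323,000.00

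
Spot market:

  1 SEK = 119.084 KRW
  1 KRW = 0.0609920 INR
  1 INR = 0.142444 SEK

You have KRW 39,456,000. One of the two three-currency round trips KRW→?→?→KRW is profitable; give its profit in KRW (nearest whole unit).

Profitable loop is KRW → INR → SEK → KRW:
KRW 39,456,000 × 0.0609920 = INR 2,406,500.35
INR 2,406,500.35 × 0.142444 = SEK 342,791.54
SEK 342,791.54 × 119.084 = KRW 40,820,987
Profit = KRW 40,820,987 − KRW 39,456,000

Profit: KRW 1,364,987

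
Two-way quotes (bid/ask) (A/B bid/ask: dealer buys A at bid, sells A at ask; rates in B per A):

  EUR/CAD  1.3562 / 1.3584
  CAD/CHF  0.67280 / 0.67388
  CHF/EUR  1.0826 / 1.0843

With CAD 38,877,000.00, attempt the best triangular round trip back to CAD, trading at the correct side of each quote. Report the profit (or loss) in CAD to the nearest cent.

Net profit: CAD 291,148.86

Best loop CAD → EUR → CHF → CAD:
CAD 38,877,000.00 ÷ 1.3584 (buy EUR at ask) = EUR 28,619,699.65
EUR 28,619,699.65 ÷ 1.0843 (buy CHF at ask) = CHF 26,394,632.16
CHF 26,394,632.16 ÷ 0.67388 (buy CAD at ask) = CAD 39,168,148.86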